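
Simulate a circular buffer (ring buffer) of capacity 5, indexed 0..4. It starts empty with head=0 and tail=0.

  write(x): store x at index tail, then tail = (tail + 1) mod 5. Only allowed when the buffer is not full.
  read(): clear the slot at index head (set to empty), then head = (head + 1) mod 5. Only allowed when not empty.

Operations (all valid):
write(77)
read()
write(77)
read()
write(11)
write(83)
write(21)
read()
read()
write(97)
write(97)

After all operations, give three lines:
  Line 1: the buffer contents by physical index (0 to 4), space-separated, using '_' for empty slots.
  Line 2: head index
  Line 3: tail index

Answer: 97 97 _ _ 21
4
2

Derivation:
write(77): buf=[77 _ _ _ _], head=0, tail=1, size=1
read(): buf=[_ _ _ _ _], head=1, tail=1, size=0
write(77): buf=[_ 77 _ _ _], head=1, tail=2, size=1
read(): buf=[_ _ _ _ _], head=2, tail=2, size=0
write(11): buf=[_ _ 11 _ _], head=2, tail=3, size=1
write(83): buf=[_ _ 11 83 _], head=2, tail=4, size=2
write(21): buf=[_ _ 11 83 21], head=2, tail=0, size=3
read(): buf=[_ _ _ 83 21], head=3, tail=0, size=2
read(): buf=[_ _ _ _ 21], head=4, tail=0, size=1
write(97): buf=[97 _ _ _ 21], head=4, tail=1, size=2
write(97): buf=[97 97 _ _ 21], head=4, tail=2, size=3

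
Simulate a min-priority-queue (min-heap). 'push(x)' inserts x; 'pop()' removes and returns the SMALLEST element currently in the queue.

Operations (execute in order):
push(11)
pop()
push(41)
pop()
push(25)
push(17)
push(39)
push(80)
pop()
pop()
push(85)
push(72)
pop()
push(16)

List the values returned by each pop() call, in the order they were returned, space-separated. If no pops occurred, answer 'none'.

Answer: 11 41 17 25 39

Derivation:
push(11): heap contents = [11]
pop() → 11: heap contents = []
push(41): heap contents = [41]
pop() → 41: heap contents = []
push(25): heap contents = [25]
push(17): heap contents = [17, 25]
push(39): heap contents = [17, 25, 39]
push(80): heap contents = [17, 25, 39, 80]
pop() → 17: heap contents = [25, 39, 80]
pop() → 25: heap contents = [39, 80]
push(85): heap contents = [39, 80, 85]
push(72): heap contents = [39, 72, 80, 85]
pop() → 39: heap contents = [72, 80, 85]
push(16): heap contents = [16, 72, 80, 85]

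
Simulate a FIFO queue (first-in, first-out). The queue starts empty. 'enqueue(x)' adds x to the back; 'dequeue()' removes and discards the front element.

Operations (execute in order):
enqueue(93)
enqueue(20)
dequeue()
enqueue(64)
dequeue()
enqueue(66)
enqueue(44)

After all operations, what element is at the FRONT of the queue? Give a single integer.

Answer: 64

Derivation:
enqueue(93): queue = [93]
enqueue(20): queue = [93, 20]
dequeue(): queue = [20]
enqueue(64): queue = [20, 64]
dequeue(): queue = [64]
enqueue(66): queue = [64, 66]
enqueue(44): queue = [64, 66, 44]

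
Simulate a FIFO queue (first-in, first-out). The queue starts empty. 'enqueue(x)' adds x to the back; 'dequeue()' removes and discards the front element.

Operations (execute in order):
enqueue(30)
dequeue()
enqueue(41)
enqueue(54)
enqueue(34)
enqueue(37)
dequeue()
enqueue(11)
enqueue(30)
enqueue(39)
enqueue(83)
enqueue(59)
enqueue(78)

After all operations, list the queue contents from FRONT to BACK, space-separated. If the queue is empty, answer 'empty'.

Answer: 54 34 37 11 30 39 83 59 78

Derivation:
enqueue(30): [30]
dequeue(): []
enqueue(41): [41]
enqueue(54): [41, 54]
enqueue(34): [41, 54, 34]
enqueue(37): [41, 54, 34, 37]
dequeue(): [54, 34, 37]
enqueue(11): [54, 34, 37, 11]
enqueue(30): [54, 34, 37, 11, 30]
enqueue(39): [54, 34, 37, 11, 30, 39]
enqueue(83): [54, 34, 37, 11, 30, 39, 83]
enqueue(59): [54, 34, 37, 11, 30, 39, 83, 59]
enqueue(78): [54, 34, 37, 11, 30, 39, 83, 59, 78]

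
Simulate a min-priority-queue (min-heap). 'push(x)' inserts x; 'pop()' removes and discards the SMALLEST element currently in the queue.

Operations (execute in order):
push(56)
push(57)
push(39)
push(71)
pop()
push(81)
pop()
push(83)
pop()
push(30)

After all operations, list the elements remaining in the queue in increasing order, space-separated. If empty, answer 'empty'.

push(56): heap contents = [56]
push(57): heap contents = [56, 57]
push(39): heap contents = [39, 56, 57]
push(71): heap contents = [39, 56, 57, 71]
pop() → 39: heap contents = [56, 57, 71]
push(81): heap contents = [56, 57, 71, 81]
pop() → 56: heap contents = [57, 71, 81]
push(83): heap contents = [57, 71, 81, 83]
pop() → 57: heap contents = [71, 81, 83]
push(30): heap contents = [30, 71, 81, 83]

Answer: 30 71 81 83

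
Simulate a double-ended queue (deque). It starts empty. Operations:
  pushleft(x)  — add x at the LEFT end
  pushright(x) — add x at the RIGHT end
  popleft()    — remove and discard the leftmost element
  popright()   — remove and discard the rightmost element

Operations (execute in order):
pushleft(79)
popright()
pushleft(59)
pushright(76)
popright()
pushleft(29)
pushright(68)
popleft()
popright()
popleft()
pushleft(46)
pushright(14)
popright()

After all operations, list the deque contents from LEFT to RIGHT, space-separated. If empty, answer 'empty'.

pushleft(79): [79]
popright(): []
pushleft(59): [59]
pushright(76): [59, 76]
popright(): [59]
pushleft(29): [29, 59]
pushright(68): [29, 59, 68]
popleft(): [59, 68]
popright(): [59]
popleft(): []
pushleft(46): [46]
pushright(14): [46, 14]
popright(): [46]

Answer: 46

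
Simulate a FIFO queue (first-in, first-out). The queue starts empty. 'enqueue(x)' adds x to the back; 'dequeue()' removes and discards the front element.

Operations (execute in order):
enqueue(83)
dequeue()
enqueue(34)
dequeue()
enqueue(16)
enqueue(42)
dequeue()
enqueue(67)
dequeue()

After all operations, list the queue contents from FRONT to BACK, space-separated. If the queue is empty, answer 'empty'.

Answer: 67

Derivation:
enqueue(83): [83]
dequeue(): []
enqueue(34): [34]
dequeue(): []
enqueue(16): [16]
enqueue(42): [16, 42]
dequeue(): [42]
enqueue(67): [42, 67]
dequeue(): [67]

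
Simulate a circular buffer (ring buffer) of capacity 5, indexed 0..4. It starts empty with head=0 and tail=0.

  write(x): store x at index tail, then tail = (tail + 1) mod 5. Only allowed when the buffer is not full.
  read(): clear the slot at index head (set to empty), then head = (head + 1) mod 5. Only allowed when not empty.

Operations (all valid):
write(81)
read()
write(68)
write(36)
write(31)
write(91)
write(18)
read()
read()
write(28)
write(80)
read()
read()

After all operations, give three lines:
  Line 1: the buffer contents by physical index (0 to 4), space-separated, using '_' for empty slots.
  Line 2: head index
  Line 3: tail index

write(81): buf=[81 _ _ _ _], head=0, tail=1, size=1
read(): buf=[_ _ _ _ _], head=1, tail=1, size=0
write(68): buf=[_ 68 _ _ _], head=1, tail=2, size=1
write(36): buf=[_ 68 36 _ _], head=1, tail=3, size=2
write(31): buf=[_ 68 36 31 _], head=1, tail=4, size=3
write(91): buf=[_ 68 36 31 91], head=1, tail=0, size=4
write(18): buf=[18 68 36 31 91], head=1, tail=1, size=5
read(): buf=[18 _ 36 31 91], head=2, tail=1, size=4
read(): buf=[18 _ _ 31 91], head=3, tail=1, size=3
write(28): buf=[18 28 _ 31 91], head=3, tail=2, size=4
write(80): buf=[18 28 80 31 91], head=3, tail=3, size=5
read(): buf=[18 28 80 _ 91], head=4, tail=3, size=4
read(): buf=[18 28 80 _ _], head=0, tail=3, size=3

Answer: 18 28 80 _ _
0
3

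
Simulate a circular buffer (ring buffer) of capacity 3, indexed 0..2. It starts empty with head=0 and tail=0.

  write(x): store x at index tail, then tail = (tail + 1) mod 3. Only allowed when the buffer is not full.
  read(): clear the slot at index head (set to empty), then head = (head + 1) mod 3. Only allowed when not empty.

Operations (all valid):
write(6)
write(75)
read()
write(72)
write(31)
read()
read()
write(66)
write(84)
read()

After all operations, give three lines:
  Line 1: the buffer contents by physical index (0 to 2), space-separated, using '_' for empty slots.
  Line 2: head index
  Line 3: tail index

write(6): buf=[6 _ _], head=0, tail=1, size=1
write(75): buf=[6 75 _], head=0, tail=2, size=2
read(): buf=[_ 75 _], head=1, tail=2, size=1
write(72): buf=[_ 75 72], head=1, tail=0, size=2
write(31): buf=[31 75 72], head=1, tail=1, size=3
read(): buf=[31 _ 72], head=2, tail=1, size=2
read(): buf=[31 _ _], head=0, tail=1, size=1
write(66): buf=[31 66 _], head=0, tail=2, size=2
write(84): buf=[31 66 84], head=0, tail=0, size=3
read(): buf=[_ 66 84], head=1, tail=0, size=2

Answer: _ 66 84
1
0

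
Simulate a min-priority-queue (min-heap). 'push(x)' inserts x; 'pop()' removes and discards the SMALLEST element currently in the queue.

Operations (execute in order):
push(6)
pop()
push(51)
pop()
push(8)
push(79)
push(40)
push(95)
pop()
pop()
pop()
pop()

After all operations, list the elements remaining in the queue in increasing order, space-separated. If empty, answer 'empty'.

Answer: empty

Derivation:
push(6): heap contents = [6]
pop() → 6: heap contents = []
push(51): heap contents = [51]
pop() → 51: heap contents = []
push(8): heap contents = [8]
push(79): heap contents = [8, 79]
push(40): heap contents = [8, 40, 79]
push(95): heap contents = [8, 40, 79, 95]
pop() → 8: heap contents = [40, 79, 95]
pop() → 40: heap contents = [79, 95]
pop() → 79: heap contents = [95]
pop() → 95: heap contents = []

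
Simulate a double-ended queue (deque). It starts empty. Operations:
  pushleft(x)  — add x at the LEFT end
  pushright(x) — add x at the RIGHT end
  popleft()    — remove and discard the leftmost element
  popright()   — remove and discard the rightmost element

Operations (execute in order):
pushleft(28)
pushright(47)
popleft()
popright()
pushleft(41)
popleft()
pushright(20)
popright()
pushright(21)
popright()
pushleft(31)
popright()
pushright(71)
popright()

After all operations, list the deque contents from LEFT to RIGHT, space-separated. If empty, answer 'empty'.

pushleft(28): [28]
pushright(47): [28, 47]
popleft(): [47]
popright(): []
pushleft(41): [41]
popleft(): []
pushright(20): [20]
popright(): []
pushright(21): [21]
popright(): []
pushleft(31): [31]
popright(): []
pushright(71): [71]
popright(): []

Answer: empty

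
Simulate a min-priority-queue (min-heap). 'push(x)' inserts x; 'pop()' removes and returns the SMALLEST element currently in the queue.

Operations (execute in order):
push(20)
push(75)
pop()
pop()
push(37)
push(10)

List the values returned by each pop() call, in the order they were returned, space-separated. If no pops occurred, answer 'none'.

Answer: 20 75

Derivation:
push(20): heap contents = [20]
push(75): heap contents = [20, 75]
pop() → 20: heap contents = [75]
pop() → 75: heap contents = []
push(37): heap contents = [37]
push(10): heap contents = [10, 37]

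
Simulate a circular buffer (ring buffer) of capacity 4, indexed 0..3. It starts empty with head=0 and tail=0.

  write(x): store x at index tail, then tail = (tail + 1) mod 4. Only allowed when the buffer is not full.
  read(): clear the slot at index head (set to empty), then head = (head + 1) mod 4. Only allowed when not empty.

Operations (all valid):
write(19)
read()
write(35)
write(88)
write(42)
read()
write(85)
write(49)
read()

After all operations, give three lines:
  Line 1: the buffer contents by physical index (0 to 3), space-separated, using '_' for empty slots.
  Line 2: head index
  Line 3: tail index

Answer: 85 49 _ 42
3
2

Derivation:
write(19): buf=[19 _ _ _], head=0, tail=1, size=1
read(): buf=[_ _ _ _], head=1, tail=1, size=0
write(35): buf=[_ 35 _ _], head=1, tail=2, size=1
write(88): buf=[_ 35 88 _], head=1, tail=3, size=2
write(42): buf=[_ 35 88 42], head=1, tail=0, size=3
read(): buf=[_ _ 88 42], head=2, tail=0, size=2
write(85): buf=[85 _ 88 42], head=2, tail=1, size=3
write(49): buf=[85 49 88 42], head=2, tail=2, size=4
read(): buf=[85 49 _ 42], head=3, tail=2, size=3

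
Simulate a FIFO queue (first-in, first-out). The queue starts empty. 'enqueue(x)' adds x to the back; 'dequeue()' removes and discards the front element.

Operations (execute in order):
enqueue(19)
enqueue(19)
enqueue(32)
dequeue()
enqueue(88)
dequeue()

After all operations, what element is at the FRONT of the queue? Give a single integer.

enqueue(19): queue = [19]
enqueue(19): queue = [19, 19]
enqueue(32): queue = [19, 19, 32]
dequeue(): queue = [19, 32]
enqueue(88): queue = [19, 32, 88]
dequeue(): queue = [32, 88]

Answer: 32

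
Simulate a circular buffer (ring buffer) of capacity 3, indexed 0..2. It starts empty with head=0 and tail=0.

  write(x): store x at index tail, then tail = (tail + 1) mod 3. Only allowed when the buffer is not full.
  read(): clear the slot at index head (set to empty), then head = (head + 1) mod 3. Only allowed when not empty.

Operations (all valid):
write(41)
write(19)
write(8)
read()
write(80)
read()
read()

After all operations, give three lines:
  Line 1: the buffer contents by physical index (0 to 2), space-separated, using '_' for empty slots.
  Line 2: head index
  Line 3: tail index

write(41): buf=[41 _ _], head=0, tail=1, size=1
write(19): buf=[41 19 _], head=0, tail=2, size=2
write(8): buf=[41 19 8], head=0, tail=0, size=3
read(): buf=[_ 19 8], head=1, tail=0, size=2
write(80): buf=[80 19 8], head=1, tail=1, size=3
read(): buf=[80 _ 8], head=2, tail=1, size=2
read(): buf=[80 _ _], head=0, tail=1, size=1

Answer: 80 _ _
0
1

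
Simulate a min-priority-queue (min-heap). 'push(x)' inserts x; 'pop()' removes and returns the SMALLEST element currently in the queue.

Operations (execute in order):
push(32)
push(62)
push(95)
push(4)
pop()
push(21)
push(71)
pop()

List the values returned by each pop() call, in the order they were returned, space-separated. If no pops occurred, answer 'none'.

push(32): heap contents = [32]
push(62): heap contents = [32, 62]
push(95): heap contents = [32, 62, 95]
push(4): heap contents = [4, 32, 62, 95]
pop() → 4: heap contents = [32, 62, 95]
push(21): heap contents = [21, 32, 62, 95]
push(71): heap contents = [21, 32, 62, 71, 95]
pop() → 21: heap contents = [32, 62, 71, 95]

Answer: 4 21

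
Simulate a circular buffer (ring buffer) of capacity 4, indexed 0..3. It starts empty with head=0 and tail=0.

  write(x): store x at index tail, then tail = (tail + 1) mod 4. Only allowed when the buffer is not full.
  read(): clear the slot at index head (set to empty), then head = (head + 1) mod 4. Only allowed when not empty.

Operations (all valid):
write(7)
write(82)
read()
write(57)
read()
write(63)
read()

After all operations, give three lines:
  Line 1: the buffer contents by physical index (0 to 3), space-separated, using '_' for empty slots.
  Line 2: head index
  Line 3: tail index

Answer: _ _ _ 63
3
0

Derivation:
write(7): buf=[7 _ _ _], head=0, tail=1, size=1
write(82): buf=[7 82 _ _], head=0, tail=2, size=2
read(): buf=[_ 82 _ _], head=1, tail=2, size=1
write(57): buf=[_ 82 57 _], head=1, tail=3, size=2
read(): buf=[_ _ 57 _], head=2, tail=3, size=1
write(63): buf=[_ _ 57 63], head=2, tail=0, size=2
read(): buf=[_ _ _ 63], head=3, tail=0, size=1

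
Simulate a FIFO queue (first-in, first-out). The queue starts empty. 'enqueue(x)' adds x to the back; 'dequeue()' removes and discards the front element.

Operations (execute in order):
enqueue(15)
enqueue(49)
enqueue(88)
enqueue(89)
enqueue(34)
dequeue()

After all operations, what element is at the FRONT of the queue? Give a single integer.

enqueue(15): queue = [15]
enqueue(49): queue = [15, 49]
enqueue(88): queue = [15, 49, 88]
enqueue(89): queue = [15, 49, 88, 89]
enqueue(34): queue = [15, 49, 88, 89, 34]
dequeue(): queue = [49, 88, 89, 34]

Answer: 49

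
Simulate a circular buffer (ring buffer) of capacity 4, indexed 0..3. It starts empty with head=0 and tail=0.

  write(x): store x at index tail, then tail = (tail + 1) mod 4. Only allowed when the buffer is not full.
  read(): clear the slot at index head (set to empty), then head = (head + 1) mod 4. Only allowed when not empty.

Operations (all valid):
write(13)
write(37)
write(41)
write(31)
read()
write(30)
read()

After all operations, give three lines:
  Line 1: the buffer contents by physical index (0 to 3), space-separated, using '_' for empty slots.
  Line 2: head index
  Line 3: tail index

Answer: 30 _ 41 31
2
1

Derivation:
write(13): buf=[13 _ _ _], head=0, tail=1, size=1
write(37): buf=[13 37 _ _], head=0, tail=2, size=2
write(41): buf=[13 37 41 _], head=0, tail=3, size=3
write(31): buf=[13 37 41 31], head=0, tail=0, size=4
read(): buf=[_ 37 41 31], head=1, tail=0, size=3
write(30): buf=[30 37 41 31], head=1, tail=1, size=4
read(): buf=[30 _ 41 31], head=2, tail=1, size=3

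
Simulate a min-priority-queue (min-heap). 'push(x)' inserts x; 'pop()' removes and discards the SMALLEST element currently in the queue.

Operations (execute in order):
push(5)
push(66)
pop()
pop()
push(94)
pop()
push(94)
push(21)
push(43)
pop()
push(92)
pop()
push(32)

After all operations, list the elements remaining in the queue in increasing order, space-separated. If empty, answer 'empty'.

Answer: 32 92 94

Derivation:
push(5): heap contents = [5]
push(66): heap contents = [5, 66]
pop() → 5: heap contents = [66]
pop() → 66: heap contents = []
push(94): heap contents = [94]
pop() → 94: heap contents = []
push(94): heap contents = [94]
push(21): heap contents = [21, 94]
push(43): heap contents = [21, 43, 94]
pop() → 21: heap contents = [43, 94]
push(92): heap contents = [43, 92, 94]
pop() → 43: heap contents = [92, 94]
push(32): heap contents = [32, 92, 94]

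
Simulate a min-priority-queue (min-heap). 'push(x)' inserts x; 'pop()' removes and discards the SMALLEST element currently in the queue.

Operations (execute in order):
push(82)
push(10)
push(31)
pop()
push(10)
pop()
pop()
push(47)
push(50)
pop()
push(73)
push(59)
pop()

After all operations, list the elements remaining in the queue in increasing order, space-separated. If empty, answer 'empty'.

push(82): heap contents = [82]
push(10): heap contents = [10, 82]
push(31): heap contents = [10, 31, 82]
pop() → 10: heap contents = [31, 82]
push(10): heap contents = [10, 31, 82]
pop() → 10: heap contents = [31, 82]
pop() → 31: heap contents = [82]
push(47): heap contents = [47, 82]
push(50): heap contents = [47, 50, 82]
pop() → 47: heap contents = [50, 82]
push(73): heap contents = [50, 73, 82]
push(59): heap contents = [50, 59, 73, 82]
pop() → 50: heap contents = [59, 73, 82]

Answer: 59 73 82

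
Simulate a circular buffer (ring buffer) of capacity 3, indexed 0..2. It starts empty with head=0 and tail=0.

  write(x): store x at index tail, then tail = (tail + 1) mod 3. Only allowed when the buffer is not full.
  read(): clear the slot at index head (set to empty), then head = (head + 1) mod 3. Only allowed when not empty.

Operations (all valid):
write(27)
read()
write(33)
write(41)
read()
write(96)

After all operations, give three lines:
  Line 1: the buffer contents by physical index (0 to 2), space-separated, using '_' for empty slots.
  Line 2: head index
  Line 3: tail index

write(27): buf=[27 _ _], head=0, tail=1, size=1
read(): buf=[_ _ _], head=1, tail=1, size=0
write(33): buf=[_ 33 _], head=1, tail=2, size=1
write(41): buf=[_ 33 41], head=1, tail=0, size=2
read(): buf=[_ _ 41], head=2, tail=0, size=1
write(96): buf=[96 _ 41], head=2, tail=1, size=2

Answer: 96 _ 41
2
1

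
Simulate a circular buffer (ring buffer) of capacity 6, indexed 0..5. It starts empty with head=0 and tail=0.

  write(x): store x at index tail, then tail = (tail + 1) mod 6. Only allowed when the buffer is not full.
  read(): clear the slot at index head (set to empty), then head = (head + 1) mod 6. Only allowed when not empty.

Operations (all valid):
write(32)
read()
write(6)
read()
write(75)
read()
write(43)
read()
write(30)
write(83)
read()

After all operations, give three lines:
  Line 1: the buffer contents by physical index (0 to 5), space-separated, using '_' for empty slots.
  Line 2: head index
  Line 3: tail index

Answer: _ _ _ _ _ 83
5
0

Derivation:
write(32): buf=[32 _ _ _ _ _], head=0, tail=1, size=1
read(): buf=[_ _ _ _ _ _], head=1, tail=1, size=0
write(6): buf=[_ 6 _ _ _ _], head=1, tail=2, size=1
read(): buf=[_ _ _ _ _ _], head=2, tail=2, size=0
write(75): buf=[_ _ 75 _ _ _], head=2, tail=3, size=1
read(): buf=[_ _ _ _ _ _], head=3, tail=3, size=0
write(43): buf=[_ _ _ 43 _ _], head=3, tail=4, size=1
read(): buf=[_ _ _ _ _ _], head=4, tail=4, size=0
write(30): buf=[_ _ _ _ 30 _], head=4, tail=5, size=1
write(83): buf=[_ _ _ _ 30 83], head=4, tail=0, size=2
read(): buf=[_ _ _ _ _ 83], head=5, tail=0, size=1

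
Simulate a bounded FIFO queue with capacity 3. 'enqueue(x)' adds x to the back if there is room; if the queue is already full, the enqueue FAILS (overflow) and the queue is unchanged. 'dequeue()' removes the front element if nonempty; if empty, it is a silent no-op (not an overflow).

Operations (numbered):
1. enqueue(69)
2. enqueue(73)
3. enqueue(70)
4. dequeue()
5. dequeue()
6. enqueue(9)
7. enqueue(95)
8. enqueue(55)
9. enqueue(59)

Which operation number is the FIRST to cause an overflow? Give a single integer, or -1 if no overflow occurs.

Answer: 8

Derivation:
1. enqueue(69): size=1
2. enqueue(73): size=2
3. enqueue(70): size=3
4. dequeue(): size=2
5. dequeue(): size=1
6. enqueue(9): size=2
7. enqueue(95): size=3
8. enqueue(55): size=3=cap → OVERFLOW (fail)
9. enqueue(59): size=3=cap → OVERFLOW (fail)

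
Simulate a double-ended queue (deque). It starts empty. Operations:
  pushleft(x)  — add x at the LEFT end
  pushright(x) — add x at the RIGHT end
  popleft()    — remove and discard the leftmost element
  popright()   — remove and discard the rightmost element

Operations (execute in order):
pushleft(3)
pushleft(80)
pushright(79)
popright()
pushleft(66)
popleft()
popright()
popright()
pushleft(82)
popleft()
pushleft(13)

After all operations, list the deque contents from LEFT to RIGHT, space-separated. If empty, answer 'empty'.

Answer: 13

Derivation:
pushleft(3): [3]
pushleft(80): [80, 3]
pushright(79): [80, 3, 79]
popright(): [80, 3]
pushleft(66): [66, 80, 3]
popleft(): [80, 3]
popright(): [80]
popright(): []
pushleft(82): [82]
popleft(): []
pushleft(13): [13]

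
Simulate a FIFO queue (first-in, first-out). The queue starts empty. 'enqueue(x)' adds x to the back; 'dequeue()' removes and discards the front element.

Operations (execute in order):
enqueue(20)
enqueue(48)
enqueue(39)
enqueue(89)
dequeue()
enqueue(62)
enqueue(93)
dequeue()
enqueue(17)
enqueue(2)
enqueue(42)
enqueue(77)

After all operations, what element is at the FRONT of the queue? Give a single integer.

enqueue(20): queue = [20]
enqueue(48): queue = [20, 48]
enqueue(39): queue = [20, 48, 39]
enqueue(89): queue = [20, 48, 39, 89]
dequeue(): queue = [48, 39, 89]
enqueue(62): queue = [48, 39, 89, 62]
enqueue(93): queue = [48, 39, 89, 62, 93]
dequeue(): queue = [39, 89, 62, 93]
enqueue(17): queue = [39, 89, 62, 93, 17]
enqueue(2): queue = [39, 89, 62, 93, 17, 2]
enqueue(42): queue = [39, 89, 62, 93, 17, 2, 42]
enqueue(77): queue = [39, 89, 62, 93, 17, 2, 42, 77]

Answer: 39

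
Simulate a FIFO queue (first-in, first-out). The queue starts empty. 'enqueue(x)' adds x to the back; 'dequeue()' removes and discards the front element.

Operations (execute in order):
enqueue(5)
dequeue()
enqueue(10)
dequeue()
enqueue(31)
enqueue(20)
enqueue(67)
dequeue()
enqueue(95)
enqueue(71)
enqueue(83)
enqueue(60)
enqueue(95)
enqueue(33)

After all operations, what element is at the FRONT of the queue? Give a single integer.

Answer: 20

Derivation:
enqueue(5): queue = [5]
dequeue(): queue = []
enqueue(10): queue = [10]
dequeue(): queue = []
enqueue(31): queue = [31]
enqueue(20): queue = [31, 20]
enqueue(67): queue = [31, 20, 67]
dequeue(): queue = [20, 67]
enqueue(95): queue = [20, 67, 95]
enqueue(71): queue = [20, 67, 95, 71]
enqueue(83): queue = [20, 67, 95, 71, 83]
enqueue(60): queue = [20, 67, 95, 71, 83, 60]
enqueue(95): queue = [20, 67, 95, 71, 83, 60, 95]
enqueue(33): queue = [20, 67, 95, 71, 83, 60, 95, 33]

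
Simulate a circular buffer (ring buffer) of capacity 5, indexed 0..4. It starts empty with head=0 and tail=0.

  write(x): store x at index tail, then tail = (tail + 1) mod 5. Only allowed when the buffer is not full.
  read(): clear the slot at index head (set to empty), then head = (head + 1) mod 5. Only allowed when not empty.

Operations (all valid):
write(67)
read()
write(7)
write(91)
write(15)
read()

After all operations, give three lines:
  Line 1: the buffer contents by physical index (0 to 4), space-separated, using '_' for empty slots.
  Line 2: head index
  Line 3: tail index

Answer: _ _ 91 15 _
2
4

Derivation:
write(67): buf=[67 _ _ _ _], head=0, tail=1, size=1
read(): buf=[_ _ _ _ _], head=1, tail=1, size=0
write(7): buf=[_ 7 _ _ _], head=1, tail=2, size=1
write(91): buf=[_ 7 91 _ _], head=1, tail=3, size=2
write(15): buf=[_ 7 91 15 _], head=1, tail=4, size=3
read(): buf=[_ _ 91 15 _], head=2, tail=4, size=2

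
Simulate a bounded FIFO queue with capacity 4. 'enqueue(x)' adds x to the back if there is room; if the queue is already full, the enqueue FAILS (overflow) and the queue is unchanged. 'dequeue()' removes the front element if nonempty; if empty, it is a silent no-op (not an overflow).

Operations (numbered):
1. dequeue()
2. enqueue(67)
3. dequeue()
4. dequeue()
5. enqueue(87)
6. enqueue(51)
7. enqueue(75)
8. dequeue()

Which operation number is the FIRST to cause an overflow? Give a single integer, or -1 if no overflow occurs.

1. dequeue(): empty, no-op, size=0
2. enqueue(67): size=1
3. dequeue(): size=0
4. dequeue(): empty, no-op, size=0
5. enqueue(87): size=1
6. enqueue(51): size=2
7. enqueue(75): size=3
8. dequeue(): size=2

Answer: -1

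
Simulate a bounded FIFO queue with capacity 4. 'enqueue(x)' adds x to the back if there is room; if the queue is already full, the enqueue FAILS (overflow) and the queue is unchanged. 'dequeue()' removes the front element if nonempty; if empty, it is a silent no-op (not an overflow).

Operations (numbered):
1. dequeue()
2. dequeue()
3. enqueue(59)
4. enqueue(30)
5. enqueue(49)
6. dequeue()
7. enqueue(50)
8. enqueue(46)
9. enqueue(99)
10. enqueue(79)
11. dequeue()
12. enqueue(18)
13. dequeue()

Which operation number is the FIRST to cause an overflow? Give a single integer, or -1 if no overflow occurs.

Answer: 9

Derivation:
1. dequeue(): empty, no-op, size=0
2. dequeue(): empty, no-op, size=0
3. enqueue(59): size=1
4. enqueue(30): size=2
5. enqueue(49): size=3
6. dequeue(): size=2
7. enqueue(50): size=3
8. enqueue(46): size=4
9. enqueue(99): size=4=cap → OVERFLOW (fail)
10. enqueue(79): size=4=cap → OVERFLOW (fail)
11. dequeue(): size=3
12. enqueue(18): size=4
13. dequeue(): size=3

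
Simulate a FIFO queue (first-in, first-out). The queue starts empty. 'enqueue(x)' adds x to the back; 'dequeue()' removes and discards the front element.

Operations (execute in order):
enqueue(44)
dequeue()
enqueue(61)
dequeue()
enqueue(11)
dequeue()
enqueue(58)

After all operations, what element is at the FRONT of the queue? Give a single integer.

enqueue(44): queue = [44]
dequeue(): queue = []
enqueue(61): queue = [61]
dequeue(): queue = []
enqueue(11): queue = [11]
dequeue(): queue = []
enqueue(58): queue = [58]

Answer: 58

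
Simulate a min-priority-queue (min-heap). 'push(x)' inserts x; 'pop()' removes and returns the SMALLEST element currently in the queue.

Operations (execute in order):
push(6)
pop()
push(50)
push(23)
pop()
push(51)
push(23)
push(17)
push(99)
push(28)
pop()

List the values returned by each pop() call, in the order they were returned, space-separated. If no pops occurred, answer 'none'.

Answer: 6 23 17

Derivation:
push(6): heap contents = [6]
pop() → 6: heap contents = []
push(50): heap contents = [50]
push(23): heap contents = [23, 50]
pop() → 23: heap contents = [50]
push(51): heap contents = [50, 51]
push(23): heap contents = [23, 50, 51]
push(17): heap contents = [17, 23, 50, 51]
push(99): heap contents = [17, 23, 50, 51, 99]
push(28): heap contents = [17, 23, 28, 50, 51, 99]
pop() → 17: heap contents = [23, 28, 50, 51, 99]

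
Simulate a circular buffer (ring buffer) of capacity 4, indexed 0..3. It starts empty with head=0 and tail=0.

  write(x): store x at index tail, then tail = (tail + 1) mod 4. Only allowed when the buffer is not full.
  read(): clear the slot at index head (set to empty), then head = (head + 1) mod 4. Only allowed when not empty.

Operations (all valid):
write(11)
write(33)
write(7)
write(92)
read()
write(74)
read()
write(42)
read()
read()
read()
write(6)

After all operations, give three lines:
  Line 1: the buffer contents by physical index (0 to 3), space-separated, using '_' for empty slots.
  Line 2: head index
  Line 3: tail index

Answer: _ 42 6 _
1
3

Derivation:
write(11): buf=[11 _ _ _], head=0, tail=1, size=1
write(33): buf=[11 33 _ _], head=0, tail=2, size=2
write(7): buf=[11 33 7 _], head=0, tail=3, size=3
write(92): buf=[11 33 7 92], head=0, tail=0, size=4
read(): buf=[_ 33 7 92], head=1, tail=0, size=3
write(74): buf=[74 33 7 92], head=1, tail=1, size=4
read(): buf=[74 _ 7 92], head=2, tail=1, size=3
write(42): buf=[74 42 7 92], head=2, tail=2, size=4
read(): buf=[74 42 _ 92], head=3, tail=2, size=3
read(): buf=[74 42 _ _], head=0, tail=2, size=2
read(): buf=[_ 42 _ _], head=1, tail=2, size=1
write(6): buf=[_ 42 6 _], head=1, tail=3, size=2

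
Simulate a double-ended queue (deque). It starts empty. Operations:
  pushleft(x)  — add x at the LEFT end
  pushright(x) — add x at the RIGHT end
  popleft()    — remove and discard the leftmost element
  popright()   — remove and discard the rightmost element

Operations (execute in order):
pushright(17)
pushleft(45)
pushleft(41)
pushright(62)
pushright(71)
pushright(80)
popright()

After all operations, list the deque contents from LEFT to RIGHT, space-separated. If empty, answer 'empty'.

pushright(17): [17]
pushleft(45): [45, 17]
pushleft(41): [41, 45, 17]
pushright(62): [41, 45, 17, 62]
pushright(71): [41, 45, 17, 62, 71]
pushright(80): [41, 45, 17, 62, 71, 80]
popright(): [41, 45, 17, 62, 71]

Answer: 41 45 17 62 71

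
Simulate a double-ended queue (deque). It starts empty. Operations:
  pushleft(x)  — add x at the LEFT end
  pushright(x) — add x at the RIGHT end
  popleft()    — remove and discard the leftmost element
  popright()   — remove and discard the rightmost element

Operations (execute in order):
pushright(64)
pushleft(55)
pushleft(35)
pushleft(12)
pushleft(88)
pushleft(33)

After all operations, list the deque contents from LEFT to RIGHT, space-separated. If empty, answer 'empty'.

pushright(64): [64]
pushleft(55): [55, 64]
pushleft(35): [35, 55, 64]
pushleft(12): [12, 35, 55, 64]
pushleft(88): [88, 12, 35, 55, 64]
pushleft(33): [33, 88, 12, 35, 55, 64]

Answer: 33 88 12 35 55 64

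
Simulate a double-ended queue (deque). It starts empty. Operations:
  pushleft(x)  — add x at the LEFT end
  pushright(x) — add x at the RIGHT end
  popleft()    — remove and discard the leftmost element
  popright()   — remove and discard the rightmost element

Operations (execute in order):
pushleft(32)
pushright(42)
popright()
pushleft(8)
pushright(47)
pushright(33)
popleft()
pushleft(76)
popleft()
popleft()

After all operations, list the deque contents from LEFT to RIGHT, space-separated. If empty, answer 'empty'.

Answer: 47 33

Derivation:
pushleft(32): [32]
pushright(42): [32, 42]
popright(): [32]
pushleft(8): [8, 32]
pushright(47): [8, 32, 47]
pushright(33): [8, 32, 47, 33]
popleft(): [32, 47, 33]
pushleft(76): [76, 32, 47, 33]
popleft(): [32, 47, 33]
popleft(): [47, 33]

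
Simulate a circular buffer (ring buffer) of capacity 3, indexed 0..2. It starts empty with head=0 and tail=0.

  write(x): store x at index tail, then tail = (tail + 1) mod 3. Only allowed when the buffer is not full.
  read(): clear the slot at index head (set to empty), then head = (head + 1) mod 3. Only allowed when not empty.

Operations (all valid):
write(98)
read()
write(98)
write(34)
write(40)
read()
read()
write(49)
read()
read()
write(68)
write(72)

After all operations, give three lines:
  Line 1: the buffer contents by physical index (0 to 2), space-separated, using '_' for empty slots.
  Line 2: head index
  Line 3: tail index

write(98): buf=[98 _ _], head=0, tail=1, size=1
read(): buf=[_ _ _], head=1, tail=1, size=0
write(98): buf=[_ 98 _], head=1, tail=2, size=1
write(34): buf=[_ 98 34], head=1, tail=0, size=2
write(40): buf=[40 98 34], head=1, tail=1, size=3
read(): buf=[40 _ 34], head=2, tail=1, size=2
read(): buf=[40 _ _], head=0, tail=1, size=1
write(49): buf=[40 49 _], head=0, tail=2, size=2
read(): buf=[_ 49 _], head=1, tail=2, size=1
read(): buf=[_ _ _], head=2, tail=2, size=0
write(68): buf=[_ _ 68], head=2, tail=0, size=1
write(72): buf=[72 _ 68], head=2, tail=1, size=2

Answer: 72 _ 68
2
1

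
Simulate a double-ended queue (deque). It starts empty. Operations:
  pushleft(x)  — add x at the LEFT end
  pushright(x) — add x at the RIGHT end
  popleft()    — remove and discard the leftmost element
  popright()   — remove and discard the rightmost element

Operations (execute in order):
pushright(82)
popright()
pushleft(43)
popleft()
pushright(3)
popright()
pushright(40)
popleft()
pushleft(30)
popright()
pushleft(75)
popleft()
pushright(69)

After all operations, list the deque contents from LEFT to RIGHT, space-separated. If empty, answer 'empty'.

pushright(82): [82]
popright(): []
pushleft(43): [43]
popleft(): []
pushright(3): [3]
popright(): []
pushright(40): [40]
popleft(): []
pushleft(30): [30]
popright(): []
pushleft(75): [75]
popleft(): []
pushright(69): [69]

Answer: 69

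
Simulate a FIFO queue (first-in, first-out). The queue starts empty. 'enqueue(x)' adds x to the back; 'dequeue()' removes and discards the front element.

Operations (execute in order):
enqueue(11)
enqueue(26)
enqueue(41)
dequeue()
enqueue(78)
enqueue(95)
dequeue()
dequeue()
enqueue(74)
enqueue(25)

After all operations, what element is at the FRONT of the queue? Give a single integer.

enqueue(11): queue = [11]
enqueue(26): queue = [11, 26]
enqueue(41): queue = [11, 26, 41]
dequeue(): queue = [26, 41]
enqueue(78): queue = [26, 41, 78]
enqueue(95): queue = [26, 41, 78, 95]
dequeue(): queue = [41, 78, 95]
dequeue(): queue = [78, 95]
enqueue(74): queue = [78, 95, 74]
enqueue(25): queue = [78, 95, 74, 25]

Answer: 78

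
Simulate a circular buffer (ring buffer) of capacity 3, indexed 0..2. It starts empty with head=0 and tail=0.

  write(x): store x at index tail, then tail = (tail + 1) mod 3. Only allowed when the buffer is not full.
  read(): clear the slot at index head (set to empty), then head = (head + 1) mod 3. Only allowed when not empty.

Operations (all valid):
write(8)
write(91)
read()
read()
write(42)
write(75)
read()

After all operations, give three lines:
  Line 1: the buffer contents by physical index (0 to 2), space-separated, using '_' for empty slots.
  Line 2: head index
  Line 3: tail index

write(8): buf=[8 _ _], head=0, tail=1, size=1
write(91): buf=[8 91 _], head=0, tail=2, size=2
read(): buf=[_ 91 _], head=1, tail=2, size=1
read(): buf=[_ _ _], head=2, tail=2, size=0
write(42): buf=[_ _ 42], head=2, tail=0, size=1
write(75): buf=[75 _ 42], head=2, tail=1, size=2
read(): buf=[75 _ _], head=0, tail=1, size=1

Answer: 75 _ _
0
1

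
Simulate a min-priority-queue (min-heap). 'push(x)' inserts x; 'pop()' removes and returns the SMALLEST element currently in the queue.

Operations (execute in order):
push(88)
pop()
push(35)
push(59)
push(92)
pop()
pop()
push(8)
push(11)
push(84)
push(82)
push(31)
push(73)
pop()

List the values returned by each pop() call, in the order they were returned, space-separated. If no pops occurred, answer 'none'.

Answer: 88 35 59 8

Derivation:
push(88): heap contents = [88]
pop() → 88: heap contents = []
push(35): heap contents = [35]
push(59): heap contents = [35, 59]
push(92): heap contents = [35, 59, 92]
pop() → 35: heap contents = [59, 92]
pop() → 59: heap contents = [92]
push(8): heap contents = [8, 92]
push(11): heap contents = [8, 11, 92]
push(84): heap contents = [8, 11, 84, 92]
push(82): heap contents = [8, 11, 82, 84, 92]
push(31): heap contents = [8, 11, 31, 82, 84, 92]
push(73): heap contents = [8, 11, 31, 73, 82, 84, 92]
pop() → 8: heap contents = [11, 31, 73, 82, 84, 92]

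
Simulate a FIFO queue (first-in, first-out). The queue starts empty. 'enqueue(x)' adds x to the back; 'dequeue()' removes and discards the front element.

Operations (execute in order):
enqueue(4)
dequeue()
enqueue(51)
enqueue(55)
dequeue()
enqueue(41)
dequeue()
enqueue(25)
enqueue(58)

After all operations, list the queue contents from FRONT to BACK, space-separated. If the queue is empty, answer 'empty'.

enqueue(4): [4]
dequeue(): []
enqueue(51): [51]
enqueue(55): [51, 55]
dequeue(): [55]
enqueue(41): [55, 41]
dequeue(): [41]
enqueue(25): [41, 25]
enqueue(58): [41, 25, 58]

Answer: 41 25 58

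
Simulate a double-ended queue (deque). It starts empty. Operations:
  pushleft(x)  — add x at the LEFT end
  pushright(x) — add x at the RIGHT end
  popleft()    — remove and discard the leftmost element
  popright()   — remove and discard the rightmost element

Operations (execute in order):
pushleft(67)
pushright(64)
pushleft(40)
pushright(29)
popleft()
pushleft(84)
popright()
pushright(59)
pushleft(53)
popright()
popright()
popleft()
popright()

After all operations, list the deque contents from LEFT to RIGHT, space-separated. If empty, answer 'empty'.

pushleft(67): [67]
pushright(64): [67, 64]
pushleft(40): [40, 67, 64]
pushright(29): [40, 67, 64, 29]
popleft(): [67, 64, 29]
pushleft(84): [84, 67, 64, 29]
popright(): [84, 67, 64]
pushright(59): [84, 67, 64, 59]
pushleft(53): [53, 84, 67, 64, 59]
popright(): [53, 84, 67, 64]
popright(): [53, 84, 67]
popleft(): [84, 67]
popright(): [84]

Answer: 84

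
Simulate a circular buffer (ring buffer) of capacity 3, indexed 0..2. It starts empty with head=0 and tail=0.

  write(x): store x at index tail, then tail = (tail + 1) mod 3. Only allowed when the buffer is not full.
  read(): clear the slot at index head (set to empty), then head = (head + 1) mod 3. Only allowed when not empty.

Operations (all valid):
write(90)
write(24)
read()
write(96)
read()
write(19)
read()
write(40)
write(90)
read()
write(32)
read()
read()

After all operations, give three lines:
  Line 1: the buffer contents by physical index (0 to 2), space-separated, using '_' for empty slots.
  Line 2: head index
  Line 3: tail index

Answer: 32 _ _
0
1

Derivation:
write(90): buf=[90 _ _], head=0, tail=1, size=1
write(24): buf=[90 24 _], head=0, tail=2, size=2
read(): buf=[_ 24 _], head=1, tail=2, size=1
write(96): buf=[_ 24 96], head=1, tail=0, size=2
read(): buf=[_ _ 96], head=2, tail=0, size=1
write(19): buf=[19 _ 96], head=2, tail=1, size=2
read(): buf=[19 _ _], head=0, tail=1, size=1
write(40): buf=[19 40 _], head=0, tail=2, size=2
write(90): buf=[19 40 90], head=0, tail=0, size=3
read(): buf=[_ 40 90], head=1, tail=0, size=2
write(32): buf=[32 40 90], head=1, tail=1, size=3
read(): buf=[32 _ 90], head=2, tail=1, size=2
read(): buf=[32 _ _], head=0, tail=1, size=1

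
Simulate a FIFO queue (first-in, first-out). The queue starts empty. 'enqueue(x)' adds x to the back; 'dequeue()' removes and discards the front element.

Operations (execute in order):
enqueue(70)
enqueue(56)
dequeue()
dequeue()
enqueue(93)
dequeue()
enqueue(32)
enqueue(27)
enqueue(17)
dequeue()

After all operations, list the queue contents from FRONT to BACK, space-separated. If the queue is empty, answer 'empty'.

enqueue(70): [70]
enqueue(56): [70, 56]
dequeue(): [56]
dequeue(): []
enqueue(93): [93]
dequeue(): []
enqueue(32): [32]
enqueue(27): [32, 27]
enqueue(17): [32, 27, 17]
dequeue(): [27, 17]

Answer: 27 17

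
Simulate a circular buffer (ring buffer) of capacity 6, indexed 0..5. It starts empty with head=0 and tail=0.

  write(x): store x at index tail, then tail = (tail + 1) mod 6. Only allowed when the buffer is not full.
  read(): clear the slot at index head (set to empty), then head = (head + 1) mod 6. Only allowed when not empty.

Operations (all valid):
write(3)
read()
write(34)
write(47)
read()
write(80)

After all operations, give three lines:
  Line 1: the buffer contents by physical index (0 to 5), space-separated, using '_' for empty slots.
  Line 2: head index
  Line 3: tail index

write(3): buf=[3 _ _ _ _ _], head=0, tail=1, size=1
read(): buf=[_ _ _ _ _ _], head=1, tail=1, size=0
write(34): buf=[_ 34 _ _ _ _], head=1, tail=2, size=1
write(47): buf=[_ 34 47 _ _ _], head=1, tail=3, size=2
read(): buf=[_ _ 47 _ _ _], head=2, tail=3, size=1
write(80): buf=[_ _ 47 80 _ _], head=2, tail=4, size=2

Answer: _ _ 47 80 _ _
2
4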